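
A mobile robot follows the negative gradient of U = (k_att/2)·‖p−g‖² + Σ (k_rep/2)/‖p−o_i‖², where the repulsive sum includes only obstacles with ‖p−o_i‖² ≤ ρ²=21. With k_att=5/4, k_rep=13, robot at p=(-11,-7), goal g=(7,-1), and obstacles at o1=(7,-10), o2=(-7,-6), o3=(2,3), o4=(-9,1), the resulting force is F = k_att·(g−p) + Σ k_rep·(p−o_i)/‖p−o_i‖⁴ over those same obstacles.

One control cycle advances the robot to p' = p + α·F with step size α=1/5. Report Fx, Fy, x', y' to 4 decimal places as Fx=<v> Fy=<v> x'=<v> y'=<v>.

Fx=22.3201 Fy=7.4550 x'=-6.5360 y'=-5.5090

F_att = 5/4·(g−p) = 5/4·(18,6) = (22.5000,7.5000)
o1: d²=333 > ρ²=21 → inactive
o2: d²=17 ≤ ρ²=21; F_rep = 13·(-4,-1)/17² = (-0.1799,-0.0450)
o3: d²=269 > ρ²=21 → inactive
o4: d²=68 > ρ²=21 → inactive
F = F_att + ΣF_rep = (22.3201,7.4550)
p' = p + 1/5·F = (-6.5360,-5.5090)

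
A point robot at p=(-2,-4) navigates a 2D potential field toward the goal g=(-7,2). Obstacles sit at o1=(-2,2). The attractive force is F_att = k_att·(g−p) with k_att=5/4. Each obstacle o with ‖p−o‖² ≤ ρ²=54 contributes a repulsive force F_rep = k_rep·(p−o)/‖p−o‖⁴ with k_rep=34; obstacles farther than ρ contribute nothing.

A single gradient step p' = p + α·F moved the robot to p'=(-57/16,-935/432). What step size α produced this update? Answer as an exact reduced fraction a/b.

α = 1/4

F_att = 5/4·(g−p) = 5/4·(-5,6) = (-6.2500,7.5000)
o1: d²=36 ≤ ρ²=54; F_rep = 34·(0,-6)/36² = (0.0000,-0.1574)
F = F_att + ΣF_rep = (-6.2500,7.3426)
Δp = p'−p = (-1.5625,1.8356); α = Δx/Fx = (-25/16) / (-25/4) = 1/4
check: Δy/Fy = (793/432) / (793/108) = 1/4 ✓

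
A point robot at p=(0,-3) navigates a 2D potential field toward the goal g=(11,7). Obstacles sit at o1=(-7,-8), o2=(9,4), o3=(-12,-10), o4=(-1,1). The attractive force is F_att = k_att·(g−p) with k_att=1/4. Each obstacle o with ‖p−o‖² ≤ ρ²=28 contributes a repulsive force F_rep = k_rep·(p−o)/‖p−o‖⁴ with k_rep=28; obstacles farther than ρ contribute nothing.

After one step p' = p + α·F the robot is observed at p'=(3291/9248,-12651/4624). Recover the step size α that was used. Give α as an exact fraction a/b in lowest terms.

F_att = 1/4·(g−p) = 1/4·(11,10) = (2.7500,2.5000)
o1: d²=74 > ρ²=28 → inactive
o2: d²=130 > ρ²=28 → inactive
o3: d²=193 > ρ²=28 → inactive
o4: d²=17 ≤ ρ²=28; F_rep = 28·(1,-4)/17² = (0.0969,-0.3875)
F = F_att + ΣF_rep = (2.8469,2.1125)
Δp = p'−p = (0.3559,0.2641); α = Δx/Fx = (3291/9248) / (3291/1156) = 1/8
check: Δy/Fy = (1221/4624) / (1221/578) = 1/8 ✓

α = 1/8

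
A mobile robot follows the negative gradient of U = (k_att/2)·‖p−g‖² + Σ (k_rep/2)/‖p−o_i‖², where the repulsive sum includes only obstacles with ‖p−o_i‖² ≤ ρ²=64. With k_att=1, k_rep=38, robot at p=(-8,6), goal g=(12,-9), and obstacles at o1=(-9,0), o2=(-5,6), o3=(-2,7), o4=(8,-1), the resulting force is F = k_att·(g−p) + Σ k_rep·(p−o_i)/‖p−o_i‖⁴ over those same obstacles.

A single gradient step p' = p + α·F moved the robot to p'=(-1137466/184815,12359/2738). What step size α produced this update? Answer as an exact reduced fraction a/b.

F_att = 1·(g−p) = 1·(20,-15) = (20.0000,-15.0000)
o1: d²=37 ≤ ρ²=64; F_rep = 38·(1,6)/37² = (0.0278,0.1665)
o2: d²=9 ≤ ρ²=64; F_rep = 38·(-3,0)/9² = (-1.4074,0.0000)
o3: d²=37 ≤ ρ²=64; F_rep = 38·(-6,-1)/37² = (-0.1665,-0.0278)
o4: d²=305 > ρ²=64 → inactive
F = F_att + ΣF_rep = (18.4538,-14.8612)
Δp = p'−p = (1.8454,-1.4861); α = Δx/Fx = (341054/184815) / (682108/36963) = 1/10
check: Δy/Fy = (-4069/2738) / (-20345/1369) = 1/10 ✓

α = 1/10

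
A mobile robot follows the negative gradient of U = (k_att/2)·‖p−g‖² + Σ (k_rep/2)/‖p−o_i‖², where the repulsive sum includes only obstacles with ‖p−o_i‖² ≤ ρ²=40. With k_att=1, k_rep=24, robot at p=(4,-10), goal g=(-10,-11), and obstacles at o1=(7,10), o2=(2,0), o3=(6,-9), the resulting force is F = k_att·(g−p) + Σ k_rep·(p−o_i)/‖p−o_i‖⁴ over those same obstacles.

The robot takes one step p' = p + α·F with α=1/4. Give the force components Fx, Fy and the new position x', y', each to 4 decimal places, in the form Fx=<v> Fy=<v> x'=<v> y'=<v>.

Fx=-15.9200 Fy=-1.9600 x'=0.0200 y'=-10.4900

F_att = 1·(g−p) = 1·(-14,-1) = (-14.0000,-1.0000)
o1: d²=409 > ρ²=40 → inactive
o2: d²=104 > ρ²=40 → inactive
o3: d²=5 ≤ ρ²=40; F_rep = 24·(-2,-1)/5² = (-1.9200,-0.9600)
F = F_att + ΣF_rep = (-15.9200,-1.9600)
p' = p + 1/4·F = (0.0200,-10.4900)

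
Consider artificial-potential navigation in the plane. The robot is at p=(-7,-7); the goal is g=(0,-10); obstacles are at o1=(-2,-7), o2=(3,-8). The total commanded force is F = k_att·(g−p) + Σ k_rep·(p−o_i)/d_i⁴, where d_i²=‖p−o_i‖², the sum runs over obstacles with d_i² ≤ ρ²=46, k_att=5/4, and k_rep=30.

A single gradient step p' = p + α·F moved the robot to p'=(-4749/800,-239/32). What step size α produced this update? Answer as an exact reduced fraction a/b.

α = 1/8

F_att = 5/4·(g−p) = 5/4·(7,-3) = (8.7500,-3.7500)
o1: d²=25 ≤ ρ²=46; F_rep = 30·(-5,0)/25² = (-0.2400,0.0000)
o2: d²=101 > ρ²=46 → inactive
F = F_att + ΣF_rep = (8.5100,-3.7500)
Δp = p'−p = (1.0637,-0.4688); α = Δx/Fx = (851/800) / (851/100) = 1/8
check: Δy/Fy = (-15/32) / (-15/4) = 1/8 ✓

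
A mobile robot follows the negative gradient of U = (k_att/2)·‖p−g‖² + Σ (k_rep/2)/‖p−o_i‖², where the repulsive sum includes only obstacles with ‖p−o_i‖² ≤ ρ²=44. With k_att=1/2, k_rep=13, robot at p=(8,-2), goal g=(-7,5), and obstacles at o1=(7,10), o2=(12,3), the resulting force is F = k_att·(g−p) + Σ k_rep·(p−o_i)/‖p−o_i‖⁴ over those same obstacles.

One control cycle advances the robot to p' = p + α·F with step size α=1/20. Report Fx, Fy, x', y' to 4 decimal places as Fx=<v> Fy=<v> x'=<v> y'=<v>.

Fx=-7.5309 Fy=3.4613 x'=7.6235 y'=-1.8269

F_att = 1/2·(g−p) = 1/2·(-15,7) = (-7.5000,3.5000)
o1: d²=145 > ρ²=44 → inactive
o2: d²=41 ≤ ρ²=44; F_rep = 13·(-4,-5)/41² = (-0.0309,-0.0387)
F = F_att + ΣF_rep = (-7.5309,3.4613)
p' = p + 1/20·F = (7.6235,-1.8269)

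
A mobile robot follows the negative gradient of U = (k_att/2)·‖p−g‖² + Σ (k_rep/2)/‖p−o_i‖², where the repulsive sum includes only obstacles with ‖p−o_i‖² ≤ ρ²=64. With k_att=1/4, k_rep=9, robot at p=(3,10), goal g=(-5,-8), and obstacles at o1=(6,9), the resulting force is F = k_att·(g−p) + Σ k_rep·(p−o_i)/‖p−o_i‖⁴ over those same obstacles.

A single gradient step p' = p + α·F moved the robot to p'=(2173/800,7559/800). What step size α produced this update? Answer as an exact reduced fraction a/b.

α = 1/8

F_att = 1/4·(g−p) = 1/4·(-8,-18) = (-2.0000,-4.5000)
o1: d²=10 ≤ ρ²=64; F_rep = 9·(-3,1)/10² = (-0.2700,0.0900)
F = F_att + ΣF_rep = (-2.2700,-4.4100)
Δp = p'−p = (-0.2838,-0.5513); α = Δx/Fx = (-227/800) / (-227/100) = 1/8
check: Δy/Fy = (-441/800) / (-441/100) = 1/8 ✓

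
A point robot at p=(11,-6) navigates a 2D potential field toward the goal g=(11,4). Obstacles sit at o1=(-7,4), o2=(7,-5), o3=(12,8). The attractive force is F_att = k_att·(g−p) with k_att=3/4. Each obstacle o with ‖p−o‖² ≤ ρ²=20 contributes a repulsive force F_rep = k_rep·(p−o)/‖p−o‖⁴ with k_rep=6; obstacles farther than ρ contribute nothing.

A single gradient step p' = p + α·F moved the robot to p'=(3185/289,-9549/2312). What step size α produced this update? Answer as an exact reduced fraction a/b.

α = 1/4

F_att = 3/4·(g−p) = 3/4·(0,10) = (0.0000,7.5000)
o1: d²=424 > ρ²=20 → inactive
o2: d²=17 ≤ ρ²=20; F_rep = 6·(4,-1)/17² = (0.0830,-0.0208)
o3: d²=197 > ρ²=20 → inactive
F = F_att + ΣF_rep = (0.0830,7.4792)
Δp = p'−p = (0.0208,1.8698); α = Δx/Fx = (6/289) / (24/289) = 1/4
check: Δy/Fy = (4323/2312) / (4323/578) = 1/4 ✓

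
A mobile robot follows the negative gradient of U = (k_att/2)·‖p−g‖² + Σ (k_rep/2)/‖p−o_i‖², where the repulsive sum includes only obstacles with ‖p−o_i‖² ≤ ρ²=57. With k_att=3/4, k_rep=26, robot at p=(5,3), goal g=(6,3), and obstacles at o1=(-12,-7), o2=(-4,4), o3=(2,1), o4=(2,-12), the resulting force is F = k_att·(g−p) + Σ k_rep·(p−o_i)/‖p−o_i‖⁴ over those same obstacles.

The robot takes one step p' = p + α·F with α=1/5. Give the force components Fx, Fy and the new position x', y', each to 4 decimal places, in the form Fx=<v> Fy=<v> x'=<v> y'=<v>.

Fx=1.2115 Fy=0.3077 x'=5.2423 y'=3.0615

F_att = 3/4·(g−p) = 3/4·(1,0) = (0.7500,0.0000)
o1: d²=389 > ρ²=57 → inactive
o2: d²=82 > ρ²=57 → inactive
o3: d²=13 ≤ ρ²=57; F_rep = 26·(3,2)/13² = (0.4615,0.3077)
o4: d²=234 > ρ²=57 → inactive
F = F_att + ΣF_rep = (1.2115,0.3077)
p' = p + 1/5·F = (5.2423,3.0615)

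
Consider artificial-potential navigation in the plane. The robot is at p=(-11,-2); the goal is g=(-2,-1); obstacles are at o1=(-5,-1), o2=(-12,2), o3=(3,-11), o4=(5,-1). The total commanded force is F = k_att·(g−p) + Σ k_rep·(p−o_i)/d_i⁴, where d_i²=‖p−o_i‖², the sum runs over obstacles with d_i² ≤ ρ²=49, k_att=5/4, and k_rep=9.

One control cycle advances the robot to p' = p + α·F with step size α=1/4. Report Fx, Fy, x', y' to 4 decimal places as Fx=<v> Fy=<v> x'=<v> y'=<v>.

Fx=11.2417 Fy=1.1189 x'=-8.1896 y'=-1.7203

F_att = 5/4·(g−p) = 5/4·(9,1) = (11.2500,1.2500)
o1: d²=37 ≤ ρ²=49; F_rep = 9·(-6,-1)/37² = (-0.0394,-0.0066)
o2: d²=17 ≤ ρ²=49; F_rep = 9·(1,-4)/17² = (0.0311,-0.1246)
o3: d²=277 > ρ²=49 → inactive
o4: d²=257 > ρ²=49 → inactive
F = F_att + ΣF_rep = (11.2417,1.1189)
p' = p + 1/4·F = (-8.1896,-1.7203)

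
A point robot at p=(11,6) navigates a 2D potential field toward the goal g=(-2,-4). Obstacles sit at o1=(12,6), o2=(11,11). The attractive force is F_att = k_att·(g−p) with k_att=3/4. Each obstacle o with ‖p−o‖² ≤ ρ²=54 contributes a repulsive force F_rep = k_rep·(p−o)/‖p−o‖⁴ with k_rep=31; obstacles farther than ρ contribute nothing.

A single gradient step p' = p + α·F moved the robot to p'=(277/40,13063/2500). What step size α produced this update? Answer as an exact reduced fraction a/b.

F_att = 3/4·(g−p) = 3/4·(-13,-10) = (-9.7500,-7.5000)
o1: d²=1 ≤ ρ²=54; F_rep = 31·(-1,0)/1² = (-31.0000,0.0000)
o2: d²=25 ≤ ρ²=54; F_rep = 31·(0,-5)/25² = (0.0000,-0.2480)
F = F_att + ΣF_rep = (-40.7500,-7.7480)
Δp = p'−p = (-4.0750,-0.7748); α = Δx/Fx = (-163/40) / (-163/4) = 1/10
check: Δy/Fy = (-1937/2500) / (-1937/250) = 1/10 ✓

α = 1/10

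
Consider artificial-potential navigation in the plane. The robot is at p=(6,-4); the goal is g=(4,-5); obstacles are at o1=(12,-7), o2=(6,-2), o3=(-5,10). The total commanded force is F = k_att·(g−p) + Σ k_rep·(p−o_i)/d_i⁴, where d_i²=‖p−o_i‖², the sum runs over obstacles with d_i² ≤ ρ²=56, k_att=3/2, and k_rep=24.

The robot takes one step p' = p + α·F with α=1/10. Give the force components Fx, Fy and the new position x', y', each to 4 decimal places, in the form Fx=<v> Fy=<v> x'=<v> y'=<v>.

F_att = 3/2·(g−p) = 3/2·(-2,-1) = (-3.0000,-1.5000)
o1: d²=45 ≤ ρ²=56; F_rep = 24·(-6,3)/45² = (-0.0711,0.0356)
o2: d²=4 ≤ ρ²=56; F_rep = 24·(0,-2)/4² = (0.0000,-3.0000)
o3: d²=317 > ρ²=56 → inactive
F = F_att + ΣF_rep = (-3.0711,-4.4644)
p' = p + 1/10·F = (5.6929,-4.4464)

Fx=-3.0711 Fy=-4.4644 x'=5.6929 y'=-4.4464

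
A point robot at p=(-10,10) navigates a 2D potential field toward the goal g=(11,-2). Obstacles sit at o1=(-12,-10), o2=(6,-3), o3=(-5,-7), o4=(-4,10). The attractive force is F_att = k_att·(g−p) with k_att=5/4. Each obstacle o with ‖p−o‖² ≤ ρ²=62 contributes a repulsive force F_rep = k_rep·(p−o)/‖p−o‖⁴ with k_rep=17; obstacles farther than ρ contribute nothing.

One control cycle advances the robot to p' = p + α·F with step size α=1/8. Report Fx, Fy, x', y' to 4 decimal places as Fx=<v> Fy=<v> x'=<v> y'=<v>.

F_att = 5/4·(g−p) = 5/4·(21,-12) = (26.2500,-15.0000)
o1: d²=404 > ρ²=62 → inactive
o2: d²=425 > ρ²=62 → inactive
o3: d²=314 > ρ²=62 → inactive
o4: d²=36 ≤ ρ²=62; F_rep = 17·(-6,0)/36² = (-0.0787,0.0000)
F = F_att + ΣF_rep = (26.1713,-15.0000)
p' = p + 1/8·F = (-6.7286,8.1250)

Fx=26.1713 Fy=-15.0000 x'=-6.7286 y'=8.1250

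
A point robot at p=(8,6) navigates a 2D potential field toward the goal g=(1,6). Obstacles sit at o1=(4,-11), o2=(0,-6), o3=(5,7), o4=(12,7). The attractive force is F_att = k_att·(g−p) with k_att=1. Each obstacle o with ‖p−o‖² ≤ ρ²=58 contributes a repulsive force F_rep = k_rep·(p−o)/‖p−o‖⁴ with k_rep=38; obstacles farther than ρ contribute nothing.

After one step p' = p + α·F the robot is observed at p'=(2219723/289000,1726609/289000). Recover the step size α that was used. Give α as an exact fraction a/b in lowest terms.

α = 1/20

F_att = 1·(g−p) = 1·(-7,0) = (-7.0000,0.0000)
o1: d²=305 > ρ²=58 → inactive
o2: d²=208 > ρ²=58 → inactive
o3: d²=10 ≤ ρ²=58; F_rep = 38·(3,-1)/10² = (1.1400,-0.3800)
o4: d²=17 ≤ ρ²=58; F_rep = 38·(-4,-1)/17² = (-0.5260,-0.1315)
F = F_att + ΣF_rep = (-6.3860,-0.5115)
Δp = p'−p = (-0.3193,-0.0256); α = Δx/Fx = (-92277/289000) / (-92277/14450) = 1/20
check: Δy/Fy = (-7391/289000) / (-7391/14450) = 1/20 ✓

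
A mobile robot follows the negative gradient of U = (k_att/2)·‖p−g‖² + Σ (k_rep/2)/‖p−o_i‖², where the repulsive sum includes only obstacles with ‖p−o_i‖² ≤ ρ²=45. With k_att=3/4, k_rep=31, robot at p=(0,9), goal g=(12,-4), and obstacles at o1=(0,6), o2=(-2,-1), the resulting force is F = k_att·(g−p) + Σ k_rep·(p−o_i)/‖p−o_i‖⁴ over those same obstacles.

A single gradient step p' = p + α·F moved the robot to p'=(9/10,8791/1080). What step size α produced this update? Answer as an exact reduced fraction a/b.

F_att = 3/4·(g−p) = 3/4·(12,-13) = (9.0000,-9.7500)
o1: d²=9 ≤ ρ²=45; F_rep = 31·(0,3)/9² = (0.0000,1.1481)
o2: d²=104 > ρ²=45 → inactive
F = F_att + ΣF_rep = (9.0000,-8.6019)
Δp = p'−p = (0.9000,-0.8602); α = Δx/Fx = (9/10) / (9) = 1/10
check: Δy/Fy = (-929/1080) / (-929/108) = 1/10 ✓

α = 1/10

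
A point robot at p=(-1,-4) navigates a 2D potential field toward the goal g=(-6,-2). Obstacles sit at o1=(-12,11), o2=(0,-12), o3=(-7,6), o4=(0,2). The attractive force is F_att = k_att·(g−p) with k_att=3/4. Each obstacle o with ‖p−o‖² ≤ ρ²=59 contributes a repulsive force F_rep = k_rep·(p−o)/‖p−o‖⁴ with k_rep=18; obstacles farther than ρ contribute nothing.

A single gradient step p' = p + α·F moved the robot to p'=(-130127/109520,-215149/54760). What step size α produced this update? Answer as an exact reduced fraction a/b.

F_att = 3/4·(g−p) = 3/4·(-5,2) = (-3.7500,1.5000)
o1: d²=346 > ρ²=59 → inactive
o2: d²=65 > ρ²=59 → inactive
o3: d²=136 > ρ²=59 → inactive
o4: d²=37 ≤ ρ²=59; F_rep = 18·(-1,-6)/37² = (-0.0131,-0.0789)
F = F_att + ΣF_rep = (-3.7631,1.4211)
Δp = p'−p = (-0.1882,0.0711); α = Δx/Fx = (-20607/109520) / (-20607/5476) = 1/20
check: Δy/Fy = (3891/54760) / (3891/2738) = 1/20 ✓

α = 1/20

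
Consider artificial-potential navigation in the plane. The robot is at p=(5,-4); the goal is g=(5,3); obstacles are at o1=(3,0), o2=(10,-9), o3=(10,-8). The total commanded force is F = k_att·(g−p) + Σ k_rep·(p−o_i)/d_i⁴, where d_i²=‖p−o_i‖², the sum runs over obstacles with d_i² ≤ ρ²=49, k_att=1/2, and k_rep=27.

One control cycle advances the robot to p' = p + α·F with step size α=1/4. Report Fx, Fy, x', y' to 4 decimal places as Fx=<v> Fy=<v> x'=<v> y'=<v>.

Fx=0.0547 Fy=3.2942 x'=5.0137 y'=-3.1764

F_att = 1/2·(g−p) = 1/2·(0,7) = (0.0000,3.5000)
o1: d²=20 ≤ ρ²=49; F_rep = 27·(2,-4)/20² = (0.1350,-0.2700)
o2: d²=50 > ρ²=49 → inactive
o3: d²=41 ≤ ρ²=49; F_rep = 27·(-5,4)/41² = (-0.0803,0.0642)
F = F_att + ΣF_rep = (0.0547,3.2942)
p' = p + 1/4·F = (5.0137,-3.1764)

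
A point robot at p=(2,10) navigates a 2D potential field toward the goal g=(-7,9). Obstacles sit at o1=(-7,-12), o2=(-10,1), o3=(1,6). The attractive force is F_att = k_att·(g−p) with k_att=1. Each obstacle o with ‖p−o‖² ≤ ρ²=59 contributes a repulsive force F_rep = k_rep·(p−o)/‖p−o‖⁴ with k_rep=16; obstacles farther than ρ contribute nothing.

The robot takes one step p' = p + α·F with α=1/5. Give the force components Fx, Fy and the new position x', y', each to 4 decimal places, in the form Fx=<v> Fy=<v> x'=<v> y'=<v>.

F_att = 1·(g−p) = 1·(-9,-1) = (-9.0000,-1.0000)
o1: d²=565 > ρ²=59 → inactive
o2: d²=225 > ρ²=59 → inactive
o3: d²=17 ≤ ρ²=59; F_rep = 16·(1,4)/17² = (0.0554,0.2215)
F = F_att + ΣF_rep = (-8.9446,-0.7785)
p' = p + 1/5·F = (0.2111,9.8443)

Fx=-8.9446 Fy=-0.7785 x'=0.2111 y'=9.8443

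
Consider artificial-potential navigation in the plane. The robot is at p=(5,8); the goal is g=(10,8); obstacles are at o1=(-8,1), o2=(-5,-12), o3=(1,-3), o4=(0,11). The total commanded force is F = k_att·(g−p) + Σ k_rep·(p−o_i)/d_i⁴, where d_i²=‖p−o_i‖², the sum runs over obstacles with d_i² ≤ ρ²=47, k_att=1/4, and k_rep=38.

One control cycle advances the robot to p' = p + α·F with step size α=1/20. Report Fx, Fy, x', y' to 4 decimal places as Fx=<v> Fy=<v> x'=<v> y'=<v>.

Fx=1.4144 Fy=-0.0986 x'=5.0707 y'=7.9951

F_att = 1/4·(g−p) = 1/4·(5,0) = (1.2500,0.0000)
o1: d²=218 > ρ²=47 → inactive
o2: d²=500 > ρ²=47 → inactive
o3: d²=137 > ρ²=47 → inactive
o4: d²=34 ≤ ρ²=47; F_rep = 38·(5,-3)/34² = (0.1644,-0.0986)
F = F_att + ΣF_rep = (1.4144,-0.0986)
p' = p + 1/20·F = (5.0707,7.9951)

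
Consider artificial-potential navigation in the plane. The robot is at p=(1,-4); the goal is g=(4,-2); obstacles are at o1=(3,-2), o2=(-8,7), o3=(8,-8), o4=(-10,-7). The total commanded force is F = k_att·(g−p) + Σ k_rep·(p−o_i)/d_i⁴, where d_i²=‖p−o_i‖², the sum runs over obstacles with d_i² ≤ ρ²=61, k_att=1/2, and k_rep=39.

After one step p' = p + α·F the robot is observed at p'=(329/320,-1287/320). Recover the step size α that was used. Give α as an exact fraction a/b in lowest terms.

α = 1/10

F_att = 1/2·(g−p) = 1/2·(3,2) = (1.5000,1.0000)
o1: d²=8 ≤ ρ²=61; F_rep = 39·(-2,-2)/8² = (-1.2188,-1.2188)
o2: d²=202 > ρ²=61 → inactive
o3: d²=65 > ρ²=61 → inactive
o4: d²=130 > ρ²=61 → inactive
F = F_att + ΣF_rep = (0.2812,-0.2188)
Δp = p'−p = (0.0281,-0.0219); α = Δx/Fx = (9/320) / (9/32) = 1/10
check: Δy/Fy = (-7/320) / (-7/32) = 1/10 ✓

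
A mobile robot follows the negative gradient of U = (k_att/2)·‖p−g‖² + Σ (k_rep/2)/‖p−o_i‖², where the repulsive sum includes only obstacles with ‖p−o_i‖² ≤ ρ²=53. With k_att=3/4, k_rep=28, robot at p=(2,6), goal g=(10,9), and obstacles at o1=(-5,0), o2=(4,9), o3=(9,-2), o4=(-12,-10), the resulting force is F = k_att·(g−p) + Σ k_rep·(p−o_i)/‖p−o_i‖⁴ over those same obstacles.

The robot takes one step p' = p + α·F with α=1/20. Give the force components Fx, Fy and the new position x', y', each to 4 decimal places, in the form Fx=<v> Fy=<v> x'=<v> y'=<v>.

Fx=5.6686 Fy=1.7530 x'=2.2834 y'=6.0876

F_att = 3/4·(g−p) = 3/4·(8,3) = (6.0000,2.2500)
o1: d²=85 > ρ²=53 → inactive
o2: d²=13 ≤ ρ²=53; F_rep = 28·(-2,-3)/13² = (-0.3314,-0.4970)
o3: d²=113 > ρ²=53 → inactive
o4: d²=452 > ρ²=53 → inactive
F = F_att + ΣF_rep = (5.6686,1.7530)
p' = p + 1/20·F = (2.2834,6.0876)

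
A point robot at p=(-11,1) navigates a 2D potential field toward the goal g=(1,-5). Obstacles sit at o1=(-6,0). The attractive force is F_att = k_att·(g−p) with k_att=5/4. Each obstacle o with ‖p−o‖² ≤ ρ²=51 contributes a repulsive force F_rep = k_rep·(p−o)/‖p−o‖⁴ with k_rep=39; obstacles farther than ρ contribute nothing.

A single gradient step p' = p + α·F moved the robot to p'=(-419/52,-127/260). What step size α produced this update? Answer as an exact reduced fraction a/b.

F_att = 5/4·(g−p) = 5/4·(12,-6) = (15.0000,-7.5000)
o1: d²=26 ≤ ρ²=51; F_rep = 39·(-5,1)/26² = (-0.2885,0.0577)
F = F_att + ΣF_rep = (14.7115,-7.4423)
Δp = p'−p = (2.9423,-1.4885); α = Δx/Fx = (153/52) / (765/52) = 1/5
check: Δy/Fy = (-387/260) / (-387/52) = 1/5 ✓

α = 1/5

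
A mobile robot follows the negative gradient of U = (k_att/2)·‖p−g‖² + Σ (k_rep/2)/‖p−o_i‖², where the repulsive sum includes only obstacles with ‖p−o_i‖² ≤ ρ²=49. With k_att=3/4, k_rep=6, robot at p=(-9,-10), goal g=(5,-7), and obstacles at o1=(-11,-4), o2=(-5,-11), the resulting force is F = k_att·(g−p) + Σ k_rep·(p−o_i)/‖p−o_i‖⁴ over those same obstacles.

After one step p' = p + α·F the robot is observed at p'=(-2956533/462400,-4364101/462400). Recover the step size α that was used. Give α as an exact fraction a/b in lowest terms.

α = 1/4

F_att = 3/4·(g−p) = 3/4·(14,3) = (10.5000,2.2500)
o1: d²=40 ≤ ρ²=49; F_rep = 6·(2,-6)/40² = (0.0075,-0.0225)
o2: d²=17 ≤ ρ²=49; F_rep = 6·(-4,1)/17² = (-0.0830,0.0208)
F = F_att + ΣF_rep = (10.4245,2.2483)
Δp = p'−p = (2.6061,0.5621); α = Δx/Fx = (1205067/462400) / (1205067/115600) = 1/4
check: Δy/Fy = (259899/462400) / (259899/115600) = 1/4 ✓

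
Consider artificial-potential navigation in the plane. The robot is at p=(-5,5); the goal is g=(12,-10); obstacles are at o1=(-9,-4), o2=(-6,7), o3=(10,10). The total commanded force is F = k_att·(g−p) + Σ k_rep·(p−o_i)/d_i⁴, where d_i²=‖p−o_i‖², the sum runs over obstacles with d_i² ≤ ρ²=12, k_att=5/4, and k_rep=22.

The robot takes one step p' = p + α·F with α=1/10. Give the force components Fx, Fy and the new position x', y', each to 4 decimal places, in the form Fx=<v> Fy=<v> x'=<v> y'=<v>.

Fx=22.1300 Fy=-20.5100 x'=-2.7870 y'=2.9490

F_att = 5/4·(g−p) = 5/4·(17,-15) = (21.2500,-18.7500)
o1: d²=97 > ρ²=12 → inactive
o2: d²=5 ≤ ρ²=12; F_rep = 22·(1,-2)/5² = (0.8800,-1.7600)
o3: d²=250 > ρ²=12 → inactive
F = F_att + ΣF_rep = (22.1300,-20.5100)
p' = p + 1/10·F = (-2.7870,2.9490)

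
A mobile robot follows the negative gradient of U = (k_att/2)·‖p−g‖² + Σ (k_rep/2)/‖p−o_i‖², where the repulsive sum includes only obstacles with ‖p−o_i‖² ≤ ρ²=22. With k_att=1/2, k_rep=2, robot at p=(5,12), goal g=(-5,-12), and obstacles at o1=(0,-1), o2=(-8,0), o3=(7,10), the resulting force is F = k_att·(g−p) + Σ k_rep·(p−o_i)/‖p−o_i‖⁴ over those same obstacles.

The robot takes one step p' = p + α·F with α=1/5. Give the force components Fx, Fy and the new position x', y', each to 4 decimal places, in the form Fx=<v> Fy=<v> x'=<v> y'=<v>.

Fx=-5.0625 Fy=-11.9375 x'=3.9875 y'=9.6125

F_att = 1/2·(g−p) = 1/2·(-10,-24) = (-5.0000,-12.0000)
o1: d²=194 > ρ²=22 → inactive
o2: d²=313 > ρ²=22 → inactive
o3: d²=8 ≤ ρ²=22; F_rep = 2·(-2,2)/8² = (-0.0625,0.0625)
F = F_att + ΣF_rep = (-5.0625,-11.9375)
p' = p + 1/5·F = (3.9875,9.6125)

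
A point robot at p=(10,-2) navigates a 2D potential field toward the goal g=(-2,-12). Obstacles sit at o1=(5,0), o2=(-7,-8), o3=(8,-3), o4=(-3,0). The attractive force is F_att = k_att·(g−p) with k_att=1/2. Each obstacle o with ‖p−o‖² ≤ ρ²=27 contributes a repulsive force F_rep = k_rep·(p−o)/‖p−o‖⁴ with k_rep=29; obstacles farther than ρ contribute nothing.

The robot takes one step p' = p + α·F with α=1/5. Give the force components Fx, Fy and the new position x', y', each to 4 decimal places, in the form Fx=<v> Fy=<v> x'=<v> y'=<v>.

Fx=-3.6800 Fy=-3.8400 x'=9.2640 y'=-2.7680

F_att = 1/2·(g−p) = 1/2·(-12,-10) = (-6.0000,-5.0000)
o1: d²=29 > ρ²=27 → inactive
o2: d²=325 > ρ²=27 → inactive
o3: d²=5 ≤ ρ²=27; F_rep = 29·(2,1)/5² = (2.3200,1.1600)
o4: d²=173 > ρ²=27 → inactive
F = F_att + ΣF_rep = (-3.6800,-3.8400)
p' = p + 1/5·F = (9.2640,-2.7680)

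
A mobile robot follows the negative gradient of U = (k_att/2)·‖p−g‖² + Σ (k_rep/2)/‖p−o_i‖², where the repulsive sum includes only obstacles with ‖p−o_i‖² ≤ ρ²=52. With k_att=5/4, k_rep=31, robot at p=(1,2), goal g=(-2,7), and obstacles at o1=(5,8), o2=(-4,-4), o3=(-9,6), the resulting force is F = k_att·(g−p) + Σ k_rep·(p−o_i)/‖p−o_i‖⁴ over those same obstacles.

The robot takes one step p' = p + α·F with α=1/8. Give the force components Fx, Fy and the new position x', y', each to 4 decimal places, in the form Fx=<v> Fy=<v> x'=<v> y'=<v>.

F_att = 5/4·(g−p) = 5/4·(-3,5) = (-3.7500,6.2500)
o1: d²=52 ≤ ρ²=52; F_rep = 31·(-4,-6)/52² = (-0.0459,-0.0688)
o2: d²=61 > ρ²=52 → inactive
o3: d²=116 > ρ²=52 → inactive
F = F_att + ΣF_rep = (-3.7959,6.1812)
p' = p + 1/8·F = (0.5255,2.7727)

Fx=-3.7959 Fy=6.1812 x'=0.5255 y'=2.7727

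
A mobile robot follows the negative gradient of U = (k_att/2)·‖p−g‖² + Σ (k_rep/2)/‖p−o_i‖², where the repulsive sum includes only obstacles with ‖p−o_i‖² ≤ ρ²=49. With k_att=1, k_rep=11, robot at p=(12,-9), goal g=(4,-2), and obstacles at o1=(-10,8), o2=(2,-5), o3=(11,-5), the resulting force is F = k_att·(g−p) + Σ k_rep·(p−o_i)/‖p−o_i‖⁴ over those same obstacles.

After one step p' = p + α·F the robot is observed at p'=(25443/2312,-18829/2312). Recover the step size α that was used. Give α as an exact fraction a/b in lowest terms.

F_att = 1·(g−p) = 1·(-8,7) = (-8.0000,7.0000)
o1: d²=773 > ρ²=49 → inactive
o2: d²=116 > ρ²=49 → inactive
o3: d²=17 ≤ ρ²=49; F_rep = 11·(1,-4)/17² = (0.0381,-0.1522)
F = F_att + ΣF_rep = (-7.9619,6.8478)
Δp = p'−p = (-0.9952,0.8560); α = Δx/Fx = (-2301/2312) / (-2301/289) = 1/8
check: Δy/Fy = (1979/2312) / (1979/289) = 1/8 ✓

α = 1/8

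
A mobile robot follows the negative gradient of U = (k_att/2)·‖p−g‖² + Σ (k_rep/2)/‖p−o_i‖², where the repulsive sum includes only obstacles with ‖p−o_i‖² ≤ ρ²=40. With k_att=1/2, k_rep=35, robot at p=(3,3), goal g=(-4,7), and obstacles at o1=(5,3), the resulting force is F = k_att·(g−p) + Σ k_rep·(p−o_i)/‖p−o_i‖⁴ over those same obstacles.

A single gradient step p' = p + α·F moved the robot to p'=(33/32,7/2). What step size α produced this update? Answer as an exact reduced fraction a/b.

F_att = 1/2·(g−p) = 1/2·(-7,4) = (-3.5000,2.0000)
o1: d²=4 ≤ ρ²=40; F_rep = 35·(-2,0)/4² = (-4.3750,0.0000)
F = F_att + ΣF_rep = (-7.8750,2.0000)
Δp = p'−p = (-1.9688,0.5000); α = Δx/Fx = (-63/32) / (-63/8) = 1/4
check: Δy/Fy = (1/2) / (2) = 1/4 ✓

α = 1/4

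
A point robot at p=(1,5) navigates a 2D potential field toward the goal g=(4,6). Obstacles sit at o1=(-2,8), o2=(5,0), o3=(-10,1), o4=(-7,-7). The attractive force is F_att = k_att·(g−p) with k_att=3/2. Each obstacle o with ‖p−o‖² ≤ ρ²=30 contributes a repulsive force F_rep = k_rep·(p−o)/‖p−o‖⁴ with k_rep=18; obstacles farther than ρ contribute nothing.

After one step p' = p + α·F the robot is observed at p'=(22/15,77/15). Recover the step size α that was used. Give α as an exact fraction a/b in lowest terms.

F_att = 3/2·(g−p) = 3/2·(3,1) = (4.5000,1.5000)
o1: d²=18 ≤ ρ²=30; F_rep = 18·(3,-3)/18² = (0.1667,-0.1667)
o2: d²=41 > ρ²=30 → inactive
o3: d²=137 > ρ²=30 → inactive
o4: d²=208 > ρ²=30 → inactive
F = F_att + ΣF_rep = (4.6667,1.3333)
Δp = p'−p = (0.4667,0.1333); α = Δx/Fx = (7/15) / (14/3) = 1/10
check: Δy/Fy = (2/15) / (4/3) = 1/10 ✓

α = 1/10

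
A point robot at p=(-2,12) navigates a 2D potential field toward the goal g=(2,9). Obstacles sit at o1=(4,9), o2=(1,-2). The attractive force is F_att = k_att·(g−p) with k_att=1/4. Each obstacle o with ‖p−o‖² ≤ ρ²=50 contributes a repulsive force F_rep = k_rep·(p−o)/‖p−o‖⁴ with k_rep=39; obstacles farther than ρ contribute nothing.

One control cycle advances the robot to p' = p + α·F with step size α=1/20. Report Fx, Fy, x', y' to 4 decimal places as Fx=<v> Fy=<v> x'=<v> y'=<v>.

Fx=0.8844 Fy=-0.6922 x'=-1.9558 y'=11.9654

F_att = 1/4·(g−p) = 1/4·(4,-3) = (1.0000,-0.7500)
o1: d²=45 ≤ ρ²=50; F_rep = 39·(-6,3)/45² = (-0.1156,0.0578)
o2: d²=205 > ρ²=50 → inactive
F = F_att + ΣF_rep = (0.8844,-0.6922)
p' = p + 1/20·F = (-1.9558,11.9654)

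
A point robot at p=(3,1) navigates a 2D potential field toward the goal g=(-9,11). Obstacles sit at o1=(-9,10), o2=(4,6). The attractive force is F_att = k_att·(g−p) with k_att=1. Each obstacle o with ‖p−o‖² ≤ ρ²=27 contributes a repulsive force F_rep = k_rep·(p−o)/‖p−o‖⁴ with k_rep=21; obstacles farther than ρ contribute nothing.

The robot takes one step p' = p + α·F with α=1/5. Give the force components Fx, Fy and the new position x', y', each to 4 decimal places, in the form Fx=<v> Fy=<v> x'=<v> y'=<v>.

Fx=-12.0311 Fy=9.8447 x'=0.5938 y'=2.9689

F_att = 1·(g−p) = 1·(-12,10) = (-12.0000,10.0000)
o1: d²=225 > ρ²=27 → inactive
o2: d²=26 ≤ ρ²=27; F_rep = 21·(-1,-5)/26² = (-0.0311,-0.1553)
F = F_att + ΣF_rep = (-12.0311,9.8447)
p' = p + 1/5·F = (0.5938,2.9689)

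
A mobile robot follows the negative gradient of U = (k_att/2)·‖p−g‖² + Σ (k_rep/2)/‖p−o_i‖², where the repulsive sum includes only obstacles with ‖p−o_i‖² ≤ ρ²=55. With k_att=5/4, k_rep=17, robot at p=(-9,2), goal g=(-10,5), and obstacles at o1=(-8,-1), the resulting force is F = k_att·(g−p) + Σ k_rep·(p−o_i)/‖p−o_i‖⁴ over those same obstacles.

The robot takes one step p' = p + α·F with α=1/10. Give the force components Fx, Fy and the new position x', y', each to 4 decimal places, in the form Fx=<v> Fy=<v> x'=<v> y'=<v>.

Fx=-1.4200 Fy=4.2600 x'=-9.1420 y'=2.4260

F_att = 5/4·(g−p) = 5/4·(-1,3) = (-1.2500,3.7500)
o1: d²=10 ≤ ρ²=55; F_rep = 17·(-1,3)/10² = (-0.1700,0.5100)
F = F_att + ΣF_rep = (-1.4200,4.2600)
p' = p + 1/10·F = (-9.1420,2.4260)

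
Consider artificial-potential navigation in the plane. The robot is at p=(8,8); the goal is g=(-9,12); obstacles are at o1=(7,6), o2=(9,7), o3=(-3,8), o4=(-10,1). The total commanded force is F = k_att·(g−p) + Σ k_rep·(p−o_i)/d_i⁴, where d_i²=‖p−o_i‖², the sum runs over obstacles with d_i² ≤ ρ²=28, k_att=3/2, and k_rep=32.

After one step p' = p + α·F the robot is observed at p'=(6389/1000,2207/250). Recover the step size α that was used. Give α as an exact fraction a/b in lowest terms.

α = 1/20

F_att = 3/2·(g−p) = 3/2·(-17,4) = (-25.5000,6.0000)
o1: d²=5 ≤ ρ²=28; F_rep = 32·(1,2)/5² = (1.2800,2.5600)
o2: d²=2 ≤ ρ²=28; F_rep = 32·(-1,1)/2² = (-8.0000,8.0000)
o3: d²=121 > ρ²=28 → inactive
o4: d²=373 > ρ²=28 → inactive
F = F_att + ΣF_rep = (-32.2200,16.5600)
Δp = p'−p = (-1.6110,0.8280); α = Δx/Fx = (-1611/1000) / (-1611/50) = 1/20
check: Δy/Fy = (207/250) / (414/25) = 1/20 ✓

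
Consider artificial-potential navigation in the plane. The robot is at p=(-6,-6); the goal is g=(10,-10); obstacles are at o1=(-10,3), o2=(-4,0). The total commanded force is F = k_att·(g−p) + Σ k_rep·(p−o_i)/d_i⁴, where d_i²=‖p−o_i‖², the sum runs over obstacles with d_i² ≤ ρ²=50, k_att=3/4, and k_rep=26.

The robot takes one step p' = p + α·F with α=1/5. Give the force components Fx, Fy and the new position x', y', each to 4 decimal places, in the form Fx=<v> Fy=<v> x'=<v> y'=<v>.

F_att = 3/4·(g−p) = 3/4·(16,-4) = (12.0000,-3.0000)
o1: d²=97 > ρ²=50 → inactive
o2: d²=40 ≤ ρ²=50; F_rep = 26·(-2,-6)/40² = (-0.0325,-0.0975)
F = F_att + ΣF_rep = (11.9675,-3.0975)
p' = p + 1/5·F = (-3.6065,-6.6195)

Fx=11.9675 Fy=-3.0975 x'=-3.6065 y'=-6.6195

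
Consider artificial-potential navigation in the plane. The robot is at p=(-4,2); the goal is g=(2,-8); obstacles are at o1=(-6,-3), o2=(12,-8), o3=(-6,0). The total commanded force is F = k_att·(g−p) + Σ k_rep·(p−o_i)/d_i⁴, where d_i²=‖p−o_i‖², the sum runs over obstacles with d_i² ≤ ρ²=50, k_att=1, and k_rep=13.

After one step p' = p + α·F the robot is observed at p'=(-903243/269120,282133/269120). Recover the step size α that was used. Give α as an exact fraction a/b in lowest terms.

F_att = 1·(g−p) = 1·(6,-10) = (6.0000,-10.0000)
o1: d²=29 ≤ ρ²=50; F_rep = 13·(2,5)/29² = (0.0309,0.0773)
o2: d²=356 > ρ²=50 → inactive
o3: d²=8 ≤ ρ²=50; F_rep = 13·(2,2)/8² = (0.4062,0.4062)
F = F_att + ΣF_rep = (6.4372,-9.5165)
Δp = p'−p = (0.6437,-0.9516); α = Δx/Fx = (173237/269120) / (173237/26912) = 1/10
check: Δy/Fy = (-256107/269120) / (-256107/26912) = 1/10 ✓

α = 1/10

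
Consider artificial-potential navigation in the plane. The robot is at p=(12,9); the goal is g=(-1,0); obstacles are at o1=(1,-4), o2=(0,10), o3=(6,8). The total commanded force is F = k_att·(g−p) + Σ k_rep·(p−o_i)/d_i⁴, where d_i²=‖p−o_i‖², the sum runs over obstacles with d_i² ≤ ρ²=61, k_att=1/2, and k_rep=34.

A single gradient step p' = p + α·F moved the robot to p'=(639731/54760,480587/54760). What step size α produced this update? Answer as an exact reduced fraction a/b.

α = 1/20

F_att = 1/2·(g−p) = 1/2·(-13,-9) = (-6.5000,-4.5000)
o1: d²=290 > ρ²=61 → inactive
o2: d²=145 > ρ²=61 → inactive
o3: d²=37 ≤ ρ²=61; F_rep = 34·(6,1)/37² = (0.1490,0.0248)
F = F_att + ΣF_rep = (-6.3510,-4.4752)
Δp = p'−p = (-0.3175,-0.2238); α = Δx/Fx = (-17389/54760) / (-17389/2738) = 1/20
check: Δy/Fy = (-12253/54760) / (-12253/2738) = 1/20 ✓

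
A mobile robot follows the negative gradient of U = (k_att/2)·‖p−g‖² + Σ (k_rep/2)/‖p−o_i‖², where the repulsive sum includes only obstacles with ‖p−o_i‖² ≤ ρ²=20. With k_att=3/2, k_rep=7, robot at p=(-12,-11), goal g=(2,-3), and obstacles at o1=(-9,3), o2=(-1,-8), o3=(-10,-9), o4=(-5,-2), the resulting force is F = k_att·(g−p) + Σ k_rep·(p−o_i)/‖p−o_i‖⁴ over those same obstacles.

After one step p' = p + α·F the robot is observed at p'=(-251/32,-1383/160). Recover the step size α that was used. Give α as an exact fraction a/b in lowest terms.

α = 1/5

F_att = 3/2·(g−p) = 3/2·(14,8) = (21.0000,12.0000)
o1: d²=205 > ρ²=20 → inactive
o2: d²=130 > ρ²=20 → inactive
o3: d²=8 ≤ ρ²=20; F_rep = 7·(-2,-2)/8² = (-0.2188,-0.2188)
o4: d²=130 > ρ²=20 → inactive
F = F_att + ΣF_rep = (20.7812,11.7812)
Δp = p'−p = (4.1562,2.3563); α = Δx/Fx = (133/32) / (665/32) = 1/5
check: Δy/Fy = (377/160) / (377/32) = 1/5 ✓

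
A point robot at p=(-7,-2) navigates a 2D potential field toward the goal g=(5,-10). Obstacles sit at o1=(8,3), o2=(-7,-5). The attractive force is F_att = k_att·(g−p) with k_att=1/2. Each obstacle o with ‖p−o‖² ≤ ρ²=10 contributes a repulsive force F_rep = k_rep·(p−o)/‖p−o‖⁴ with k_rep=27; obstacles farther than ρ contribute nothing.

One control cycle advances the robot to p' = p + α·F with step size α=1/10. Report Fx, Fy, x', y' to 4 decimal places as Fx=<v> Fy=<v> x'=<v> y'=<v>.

F_att = 1/2·(g−p) = 1/2·(12,-8) = (6.0000,-4.0000)
o1: d²=250 > ρ²=10 → inactive
o2: d²=9 ≤ ρ²=10; F_rep = 27·(0,3)/9² = (0.0000,1.0000)
F = F_att + ΣF_rep = (6.0000,-3.0000)
p' = p + 1/10·F = (-6.4000,-2.3000)

Fx=6.0000 Fy=-3.0000 x'=-6.4000 y'=-2.3000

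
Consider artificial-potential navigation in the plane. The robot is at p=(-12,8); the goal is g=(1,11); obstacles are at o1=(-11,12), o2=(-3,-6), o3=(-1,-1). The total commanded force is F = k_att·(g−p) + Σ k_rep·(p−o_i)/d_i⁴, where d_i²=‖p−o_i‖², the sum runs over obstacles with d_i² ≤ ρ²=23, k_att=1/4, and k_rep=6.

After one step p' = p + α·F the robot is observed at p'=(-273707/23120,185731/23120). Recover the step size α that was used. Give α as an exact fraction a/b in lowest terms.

α = 1/20

F_att = 1/4·(g−p) = 1/4·(13,3) = (3.2500,0.7500)
o1: d²=17 ≤ ρ²=23; F_rep = 6·(-1,-4)/17² = (-0.0208,-0.0830)
o2: d²=277 > ρ²=23 → inactive
o3: d²=202 > ρ²=23 → inactive
F = F_att + ΣF_rep = (3.2292,0.6670)
Δp = p'−p = (0.1615,0.0333); α = Δx/Fx = (3733/23120) / (3733/1156) = 1/20
check: Δy/Fy = (771/23120) / (771/1156) = 1/20 ✓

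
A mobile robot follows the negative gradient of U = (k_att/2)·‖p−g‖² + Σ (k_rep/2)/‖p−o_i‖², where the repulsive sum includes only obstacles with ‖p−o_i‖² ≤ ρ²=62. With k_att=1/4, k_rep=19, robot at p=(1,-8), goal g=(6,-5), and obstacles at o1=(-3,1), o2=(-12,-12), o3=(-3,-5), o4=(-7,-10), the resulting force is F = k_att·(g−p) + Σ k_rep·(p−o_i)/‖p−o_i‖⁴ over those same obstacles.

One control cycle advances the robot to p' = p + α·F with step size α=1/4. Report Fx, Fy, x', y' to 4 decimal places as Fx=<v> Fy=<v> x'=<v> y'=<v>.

F_att = 1/4·(g−p) = 1/4·(5,3) = (1.2500,0.7500)
o1: d²=97 > ρ²=62 → inactive
o2: d²=185 > ρ²=62 → inactive
o3: d²=25 ≤ ρ²=62; F_rep = 19·(4,-3)/25² = (0.1216,-0.0912)
o4: d²=68 > ρ²=62 → inactive
F = F_att + ΣF_rep = (1.3716,0.6588)
p' = p + 1/4·F = (1.3429,-7.8353)

Fx=1.3716 Fy=0.6588 x'=1.3429 y'=-7.8353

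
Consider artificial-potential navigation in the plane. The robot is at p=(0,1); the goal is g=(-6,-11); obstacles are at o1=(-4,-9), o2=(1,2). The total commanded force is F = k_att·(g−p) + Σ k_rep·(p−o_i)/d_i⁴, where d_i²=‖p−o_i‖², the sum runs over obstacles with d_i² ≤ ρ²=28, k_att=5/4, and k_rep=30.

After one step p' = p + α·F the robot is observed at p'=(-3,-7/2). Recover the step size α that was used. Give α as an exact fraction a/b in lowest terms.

F_att = 5/4·(g−p) = 5/4·(-6,-12) = (-7.5000,-15.0000)
o1: d²=116 > ρ²=28 → inactive
o2: d²=2 ≤ ρ²=28; F_rep = 30·(-1,-1)/2² = (-7.5000,-7.5000)
F = F_att + ΣF_rep = (-15.0000,-22.5000)
Δp = p'−p = (-3.0000,-4.5000); α = Δx/Fx = (-3) / (-15) = 1/5
check: Δy/Fy = (-9/2) / (-45/2) = 1/5 ✓

α = 1/5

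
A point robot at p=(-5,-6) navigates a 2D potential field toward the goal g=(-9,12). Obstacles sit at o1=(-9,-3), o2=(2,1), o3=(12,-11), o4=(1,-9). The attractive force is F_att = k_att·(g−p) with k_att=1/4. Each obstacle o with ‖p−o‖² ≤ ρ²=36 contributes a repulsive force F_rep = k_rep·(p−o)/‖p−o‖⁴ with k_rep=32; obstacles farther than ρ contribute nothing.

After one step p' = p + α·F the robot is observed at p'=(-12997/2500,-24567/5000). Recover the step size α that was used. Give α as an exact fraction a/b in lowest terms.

α = 1/4

F_att = 1/4·(g−p) = 1/4·(-4,18) = (-1.0000,4.5000)
o1: d²=25 ≤ ρ²=36; F_rep = 32·(4,-3)/25² = (0.2048,-0.1536)
o2: d²=98 > ρ²=36 → inactive
o3: d²=314 > ρ²=36 → inactive
o4: d²=45 > ρ²=36 → inactive
F = F_att + ΣF_rep = (-0.7952,4.3464)
Δp = p'−p = (-0.1988,1.0866); α = Δx/Fx = (-497/2500) / (-497/625) = 1/4
check: Δy/Fy = (5433/5000) / (5433/1250) = 1/4 ✓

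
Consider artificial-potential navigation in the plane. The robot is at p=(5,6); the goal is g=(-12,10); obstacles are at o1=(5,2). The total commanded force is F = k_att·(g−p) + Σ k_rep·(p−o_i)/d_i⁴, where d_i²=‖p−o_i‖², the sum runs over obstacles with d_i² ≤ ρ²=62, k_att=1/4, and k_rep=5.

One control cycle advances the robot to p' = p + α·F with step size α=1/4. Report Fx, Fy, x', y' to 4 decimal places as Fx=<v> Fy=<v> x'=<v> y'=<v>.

Fx=-4.2500 Fy=1.0781 x'=3.9375 y'=6.2695

F_att = 1/4·(g−p) = 1/4·(-17,4) = (-4.2500,1.0000)
o1: d²=16 ≤ ρ²=62; F_rep = 5·(0,4)/16² = (0.0000,0.0781)
F = F_att + ΣF_rep = (-4.2500,1.0781)
p' = p + 1/4·F = (3.9375,6.2695)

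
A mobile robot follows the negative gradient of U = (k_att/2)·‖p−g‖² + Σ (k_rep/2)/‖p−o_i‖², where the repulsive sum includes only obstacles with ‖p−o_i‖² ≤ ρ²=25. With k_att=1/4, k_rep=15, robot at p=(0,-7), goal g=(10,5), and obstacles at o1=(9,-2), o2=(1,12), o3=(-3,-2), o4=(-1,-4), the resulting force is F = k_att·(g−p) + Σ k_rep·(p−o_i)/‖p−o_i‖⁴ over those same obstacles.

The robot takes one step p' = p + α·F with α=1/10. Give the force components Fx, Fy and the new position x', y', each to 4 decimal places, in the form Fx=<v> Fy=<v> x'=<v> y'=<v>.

Fx=2.6500 Fy=2.5500 x'=0.2650 y'=-6.7450

F_att = 1/4·(g−p) = 1/4·(10,12) = (2.5000,3.0000)
o1: d²=106 > ρ²=25 → inactive
o2: d²=362 > ρ²=25 → inactive
o3: d²=34 > ρ²=25 → inactive
o4: d²=10 ≤ ρ²=25; F_rep = 15·(1,-3)/10² = (0.1500,-0.4500)
F = F_att + ΣF_rep = (2.6500,2.5500)
p' = p + 1/10·F = (0.2650,-6.7450)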